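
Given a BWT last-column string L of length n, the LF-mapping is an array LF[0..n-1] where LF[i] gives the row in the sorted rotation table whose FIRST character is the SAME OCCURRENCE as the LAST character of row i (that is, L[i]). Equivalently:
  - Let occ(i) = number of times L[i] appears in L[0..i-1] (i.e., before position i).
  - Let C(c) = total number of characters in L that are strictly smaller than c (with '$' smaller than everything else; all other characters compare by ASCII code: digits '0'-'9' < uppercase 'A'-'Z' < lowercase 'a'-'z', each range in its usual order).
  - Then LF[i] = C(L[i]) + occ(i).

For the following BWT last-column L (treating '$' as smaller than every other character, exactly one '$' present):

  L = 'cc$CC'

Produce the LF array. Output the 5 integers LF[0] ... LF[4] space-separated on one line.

Answer: 3 4 0 1 2

Derivation:
Char counts: '$':1, 'C':2, 'c':2
C (first-col start): C('$')=0, C('C')=1, C('c')=3
L[0]='c': occ=0, LF[0]=C('c')+0=3+0=3
L[1]='c': occ=1, LF[1]=C('c')+1=3+1=4
L[2]='$': occ=0, LF[2]=C('$')+0=0+0=0
L[3]='C': occ=0, LF[3]=C('C')+0=1+0=1
L[4]='C': occ=1, LF[4]=C('C')+1=1+1=2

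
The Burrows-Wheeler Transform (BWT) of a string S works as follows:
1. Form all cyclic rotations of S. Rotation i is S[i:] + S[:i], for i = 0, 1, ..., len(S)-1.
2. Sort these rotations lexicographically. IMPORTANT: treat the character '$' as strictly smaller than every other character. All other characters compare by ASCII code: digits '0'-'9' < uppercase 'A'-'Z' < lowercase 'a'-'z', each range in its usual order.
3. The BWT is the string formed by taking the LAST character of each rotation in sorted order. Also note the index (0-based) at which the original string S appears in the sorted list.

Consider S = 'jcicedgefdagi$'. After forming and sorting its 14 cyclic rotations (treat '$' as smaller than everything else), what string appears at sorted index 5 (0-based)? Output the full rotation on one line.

Answer: dgefdagi$jcice

Derivation:
All 14 rotations (rotation i = S[i:]+S[:i]):
  rot[0] = jcicedgefdagi$
  rot[1] = cicedgefdagi$j
  rot[2] = icedgefdagi$jc
  rot[3] = cedgefdagi$jci
  rot[4] = edgefdagi$jcic
  rot[5] = dgefdagi$jcice
  rot[6] = gefdagi$jciced
  rot[7] = efdagi$jcicedg
  rot[8] = fdagi$jcicedge
  rot[9] = dagi$jcicedgef
  rot[10] = agi$jcicedgefd
  rot[11] = gi$jcicedgefda
  rot[12] = i$jcicedgefdag
  rot[13] = $jcicedgefdagi
Sorted (with $ < everything):
  sorted[0] = $jcicedgefdagi
  sorted[1] = agi$jcicedgefd
  sorted[2] = cedgefdagi$jci
  sorted[3] = cicedgefdagi$j
  sorted[4] = dagi$jcicedgef
  sorted[5] = dgefdagi$jcice
  sorted[6] = edgefdagi$jcic
  sorted[7] = efdagi$jcicedg
  sorted[8] = fdagi$jcicedge
  sorted[9] = gefdagi$jciced
  sorted[10] = gi$jcicedgefda
  sorted[11] = i$jcicedgefdag
  sorted[12] = icedgefdagi$jc
  sorted[13] = jcicedgefdagi$
sorted[5] = dgefdagi$jcice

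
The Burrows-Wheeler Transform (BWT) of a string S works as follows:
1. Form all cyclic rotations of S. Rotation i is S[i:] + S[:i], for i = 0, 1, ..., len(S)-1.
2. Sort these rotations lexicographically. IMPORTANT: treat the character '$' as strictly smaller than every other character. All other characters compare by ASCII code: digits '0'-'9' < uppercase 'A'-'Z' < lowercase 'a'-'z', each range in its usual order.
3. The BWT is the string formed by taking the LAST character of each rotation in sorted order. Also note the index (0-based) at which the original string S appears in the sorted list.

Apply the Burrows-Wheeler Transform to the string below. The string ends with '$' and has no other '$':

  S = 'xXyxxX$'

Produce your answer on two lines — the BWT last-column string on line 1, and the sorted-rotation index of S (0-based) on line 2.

All 7 rotations (rotation i = S[i:]+S[:i]):
  rot[0] = xXyxxX$
  rot[1] = XyxxX$x
  rot[2] = yxxX$xX
  rot[3] = xxX$xXy
  rot[4] = xX$xXyx
  rot[5] = X$xXyxx
  rot[6] = $xXyxxX
Sorted (with $ < everything):
  sorted[0] = $xXyxxX  (last char: 'X')
  sorted[1] = X$xXyxx  (last char: 'x')
  sorted[2] = XyxxX$x  (last char: 'x')
  sorted[3] = xX$xXyx  (last char: 'x')
  sorted[4] = xXyxxX$  (last char: '$')
  sorted[5] = xxX$xXy  (last char: 'y')
  sorted[6] = yxxX$xX  (last char: 'X')
Last column: Xxxx$yX
Original string S is at sorted index 4

Answer: Xxxx$yX
4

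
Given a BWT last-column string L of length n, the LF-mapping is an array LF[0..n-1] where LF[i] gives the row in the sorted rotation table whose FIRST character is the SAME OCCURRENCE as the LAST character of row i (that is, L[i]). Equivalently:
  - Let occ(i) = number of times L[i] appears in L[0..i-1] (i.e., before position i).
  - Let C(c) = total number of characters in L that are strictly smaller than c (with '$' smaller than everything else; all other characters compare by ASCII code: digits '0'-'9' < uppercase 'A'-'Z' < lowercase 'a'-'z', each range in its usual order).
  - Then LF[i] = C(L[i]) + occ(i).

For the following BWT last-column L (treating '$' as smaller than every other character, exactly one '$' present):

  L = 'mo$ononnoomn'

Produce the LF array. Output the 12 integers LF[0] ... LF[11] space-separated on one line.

Char counts: '$':1, 'm':2, 'n':4, 'o':5
C (first-col start): C('$')=0, C('m')=1, C('n')=3, C('o')=7
L[0]='m': occ=0, LF[0]=C('m')+0=1+0=1
L[1]='o': occ=0, LF[1]=C('o')+0=7+0=7
L[2]='$': occ=0, LF[2]=C('$')+0=0+0=0
L[3]='o': occ=1, LF[3]=C('o')+1=7+1=8
L[4]='n': occ=0, LF[4]=C('n')+0=3+0=3
L[5]='o': occ=2, LF[5]=C('o')+2=7+2=9
L[6]='n': occ=1, LF[6]=C('n')+1=3+1=4
L[7]='n': occ=2, LF[7]=C('n')+2=3+2=5
L[8]='o': occ=3, LF[8]=C('o')+3=7+3=10
L[9]='o': occ=4, LF[9]=C('o')+4=7+4=11
L[10]='m': occ=1, LF[10]=C('m')+1=1+1=2
L[11]='n': occ=3, LF[11]=C('n')+3=3+3=6

Answer: 1 7 0 8 3 9 4 5 10 11 2 6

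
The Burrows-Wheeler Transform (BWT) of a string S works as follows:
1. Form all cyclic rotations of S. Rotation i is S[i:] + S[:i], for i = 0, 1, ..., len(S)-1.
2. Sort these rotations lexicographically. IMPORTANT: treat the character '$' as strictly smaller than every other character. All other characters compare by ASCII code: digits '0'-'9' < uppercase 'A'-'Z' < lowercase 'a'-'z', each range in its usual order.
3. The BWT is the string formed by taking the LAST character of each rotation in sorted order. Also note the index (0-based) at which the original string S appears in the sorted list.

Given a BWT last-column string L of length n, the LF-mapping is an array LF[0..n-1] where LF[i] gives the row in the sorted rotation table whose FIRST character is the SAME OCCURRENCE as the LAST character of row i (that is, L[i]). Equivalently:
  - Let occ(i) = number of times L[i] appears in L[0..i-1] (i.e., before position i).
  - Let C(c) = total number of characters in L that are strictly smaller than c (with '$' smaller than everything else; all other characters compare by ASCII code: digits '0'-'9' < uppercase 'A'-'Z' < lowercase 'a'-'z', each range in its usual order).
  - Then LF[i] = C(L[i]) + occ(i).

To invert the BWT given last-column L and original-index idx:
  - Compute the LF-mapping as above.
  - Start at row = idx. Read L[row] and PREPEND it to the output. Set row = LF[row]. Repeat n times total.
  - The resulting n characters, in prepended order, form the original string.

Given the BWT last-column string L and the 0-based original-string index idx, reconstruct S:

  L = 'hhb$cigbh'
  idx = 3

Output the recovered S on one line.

Answer: cghbbhih$

Derivation:
LF mapping: 5 6 1 0 3 8 4 2 7
Walk LF starting at row 3, prepending L[row]:
  step 1: row=3, L[3]='$', prepend. Next row=LF[3]=0
  step 2: row=0, L[0]='h', prepend. Next row=LF[0]=5
  step 3: row=5, L[5]='i', prepend. Next row=LF[5]=8
  step 4: row=8, L[8]='h', prepend. Next row=LF[8]=7
  step 5: row=7, L[7]='b', prepend. Next row=LF[7]=2
  step 6: row=2, L[2]='b', prepend. Next row=LF[2]=1
  step 7: row=1, L[1]='h', prepend. Next row=LF[1]=6
  step 8: row=6, L[6]='g', prepend. Next row=LF[6]=4
  step 9: row=4, L[4]='c', prepend. Next row=LF[4]=3
Reversed output: cghbbhih$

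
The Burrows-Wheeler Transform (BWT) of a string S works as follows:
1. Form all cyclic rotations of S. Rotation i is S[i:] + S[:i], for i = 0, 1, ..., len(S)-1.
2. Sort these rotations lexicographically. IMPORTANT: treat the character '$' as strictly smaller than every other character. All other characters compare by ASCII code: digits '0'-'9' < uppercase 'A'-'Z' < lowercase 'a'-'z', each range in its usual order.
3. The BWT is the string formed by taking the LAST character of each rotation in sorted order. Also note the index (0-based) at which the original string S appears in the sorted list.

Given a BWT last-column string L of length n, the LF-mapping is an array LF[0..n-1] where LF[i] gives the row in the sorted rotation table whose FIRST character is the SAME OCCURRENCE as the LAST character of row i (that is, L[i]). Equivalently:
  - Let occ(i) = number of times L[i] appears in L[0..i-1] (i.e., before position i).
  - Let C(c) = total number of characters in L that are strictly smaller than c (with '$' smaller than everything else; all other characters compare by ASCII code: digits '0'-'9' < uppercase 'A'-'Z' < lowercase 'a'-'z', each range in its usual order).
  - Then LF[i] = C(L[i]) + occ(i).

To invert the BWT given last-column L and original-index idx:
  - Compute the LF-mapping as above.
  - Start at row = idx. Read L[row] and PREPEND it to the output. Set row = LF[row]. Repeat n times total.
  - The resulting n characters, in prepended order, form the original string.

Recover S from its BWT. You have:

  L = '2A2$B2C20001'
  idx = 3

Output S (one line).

Answer: 0B1C20A0222$

Derivation:
LF mapping: 5 9 6 0 10 7 11 8 1 2 3 4
Walk LF starting at row 3, prepending L[row]:
  step 1: row=3, L[3]='$', prepend. Next row=LF[3]=0
  step 2: row=0, L[0]='2', prepend. Next row=LF[0]=5
  step 3: row=5, L[5]='2', prepend. Next row=LF[5]=7
  step 4: row=7, L[7]='2', prepend. Next row=LF[7]=8
  step 5: row=8, L[8]='0', prepend. Next row=LF[8]=1
  step 6: row=1, L[1]='A', prepend. Next row=LF[1]=9
  step 7: row=9, L[9]='0', prepend. Next row=LF[9]=2
  step 8: row=2, L[2]='2', prepend. Next row=LF[2]=6
  step 9: row=6, L[6]='C', prepend. Next row=LF[6]=11
  step 10: row=11, L[11]='1', prepend. Next row=LF[11]=4
  step 11: row=4, L[4]='B', prepend. Next row=LF[4]=10
  step 12: row=10, L[10]='0', prepend. Next row=LF[10]=3
Reversed output: 0B1C20A0222$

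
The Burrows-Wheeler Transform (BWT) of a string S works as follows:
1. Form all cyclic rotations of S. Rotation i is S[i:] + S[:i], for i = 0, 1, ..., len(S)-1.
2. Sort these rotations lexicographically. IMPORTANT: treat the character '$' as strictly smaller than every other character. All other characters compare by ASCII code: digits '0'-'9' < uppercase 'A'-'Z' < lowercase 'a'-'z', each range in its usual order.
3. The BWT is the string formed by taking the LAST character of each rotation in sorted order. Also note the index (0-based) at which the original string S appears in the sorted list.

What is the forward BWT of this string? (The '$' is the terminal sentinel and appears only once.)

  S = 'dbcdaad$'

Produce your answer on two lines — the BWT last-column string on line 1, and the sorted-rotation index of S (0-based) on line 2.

All 8 rotations (rotation i = S[i:]+S[:i]):
  rot[0] = dbcdaad$
  rot[1] = bcdaad$d
  rot[2] = cdaad$db
  rot[3] = daad$dbc
  rot[4] = aad$dbcd
  rot[5] = ad$dbcda
  rot[6] = d$dbcdaa
  rot[7] = $dbcdaad
Sorted (with $ < everything):
  sorted[0] = $dbcdaad  (last char: 'd')
  sorted[1] = aad$dbcd  (last char: 'd')
  sorted[2] = ad$dbcda  (last char: 'a')
  sorted[3] = bcdaad$d  (last char: 'd')
  sorted[4] = cdaad$db  (last char: 'b')
  sorted[5] = d$dbcdaa  (last char: 'a')
  sorted[6] = daad$dbc  (last char: 'c')
  sorted[7] = dbcdaad$  (last char: '$')
Last column: ddadbac$
Original string S is at sorted index 7

Answer: ddadbac$
7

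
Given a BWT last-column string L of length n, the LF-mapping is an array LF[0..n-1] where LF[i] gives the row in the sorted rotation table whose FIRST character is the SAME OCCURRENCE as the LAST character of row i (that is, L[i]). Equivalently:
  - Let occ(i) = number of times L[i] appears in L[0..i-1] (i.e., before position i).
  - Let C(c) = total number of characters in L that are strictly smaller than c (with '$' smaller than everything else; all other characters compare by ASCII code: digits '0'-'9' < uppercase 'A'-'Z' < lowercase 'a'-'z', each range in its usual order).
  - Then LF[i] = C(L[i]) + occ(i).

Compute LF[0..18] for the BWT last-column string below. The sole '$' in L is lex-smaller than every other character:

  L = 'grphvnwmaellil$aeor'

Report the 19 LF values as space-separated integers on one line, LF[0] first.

Answer: 5 15 14 6 17 12 18 11 1 3 8 9 7 10 0 2 4 13 16

Derivation:
Char counts: '$':1, 'a':2, 'e':2, 'g':1, 'h':1, 'i':1, 'l':3, 'm':1, 'n':1, 'o':1, 'p':1, 'r':2, 'v':1, 'w':1
C (first-col start): C('$')=0, C('a')=1, C('e')=3, C('g')=5, C('h')=6, C('i')=7, C('l')=8, C('m')=11, C('n')=12, C('o')=13, C('p')=14, C('r')=15, C('v')=17, C('w')=18
L[0]='g': occ=0, LF[0]=C('g')+0=5+0=5
L[1]='r': occ=0, LF[1]=C('r')+0=15+0=15
L[2]='p': occ=0, LF[2]=C('p')+0=14+0=14
L[3]='h': occ=0, LF[3]=C('h')+0=6+0=6
L[4]='v': occ=0, LF[4]=C('v')+0=17+0=17
L[5]='n': occ=0, LF[5]=C('n')+0=12+0=12
L[6]='w': occ=0, LF[6]=C('w')+0=18+0=18
L[7]='m': occ=0, LF[7]=C('m')+0=11+0=11
L[8]='a': occ=0, LF[8]=C('a')+0=1+0=1
L[9]='e': occ=0, LF[9]=C('e')+0=3+0=3
L[10]='l': occ=0, LF[10]=C('l')+0=8+0=8
L[11]='l': occ=1, LF[11]=C('l')+1=8+1=9
L[12]='i': occ=0, LF[12]=C('i')+0=7+0=7
L[13]='l': occ=2, LF[13]=C('l')+2=8+2=10
L[14]='$': occ=0, LF[14]=C('$')+0=0+0=0
L[15]='a': occ=1, LF[15]=C('a')+1=1+1=2
L[16]='e': occ=1, LF[16]=C('e')+1=3+1=4
L[17]='o': occ=0, LF[17]=C('o')+0=13+0=13
L[18]='r': occ=1, LF[18]=C('r')+1=15+1=16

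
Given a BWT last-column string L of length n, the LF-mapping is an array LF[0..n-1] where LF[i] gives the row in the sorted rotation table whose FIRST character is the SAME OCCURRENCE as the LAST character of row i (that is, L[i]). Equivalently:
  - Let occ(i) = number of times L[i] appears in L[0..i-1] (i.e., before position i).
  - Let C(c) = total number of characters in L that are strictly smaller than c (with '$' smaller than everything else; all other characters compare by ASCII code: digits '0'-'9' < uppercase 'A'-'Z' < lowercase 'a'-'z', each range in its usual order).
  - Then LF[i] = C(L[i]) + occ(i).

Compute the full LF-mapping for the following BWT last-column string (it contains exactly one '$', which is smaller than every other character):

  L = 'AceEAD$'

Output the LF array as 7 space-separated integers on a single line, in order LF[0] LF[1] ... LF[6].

Char counts: '$':1, 'A':2, 'D':1, 'E':1, 'c':1, 'e':1
C (first-col start): C('$')=0, C('A')=1, C('D')=3, C('E')=4, C('c')=5, C('e')=6
L[0]='A': occ=0, LF[0]=C('A')+0=1+0=1
L[1]='c': occ=0, LF[1]=C('c')+0=5+0=5
L[2]='e': occ=0, LF[2]=C('e')+0=6+0=6
L[3]='E': occ=0, LF[3]=C('E')+0=4+0=4
L[4]='A': occ=1, LF[4]=C('A')+1=1+1=2
L[5]='D': occ=0, LF[5]=C('D')+0=3+0=3
L[6]='$': occ=0, LF[6]=C('$')+0=0+0=0

Answer: 1 5 6 4 2 3 0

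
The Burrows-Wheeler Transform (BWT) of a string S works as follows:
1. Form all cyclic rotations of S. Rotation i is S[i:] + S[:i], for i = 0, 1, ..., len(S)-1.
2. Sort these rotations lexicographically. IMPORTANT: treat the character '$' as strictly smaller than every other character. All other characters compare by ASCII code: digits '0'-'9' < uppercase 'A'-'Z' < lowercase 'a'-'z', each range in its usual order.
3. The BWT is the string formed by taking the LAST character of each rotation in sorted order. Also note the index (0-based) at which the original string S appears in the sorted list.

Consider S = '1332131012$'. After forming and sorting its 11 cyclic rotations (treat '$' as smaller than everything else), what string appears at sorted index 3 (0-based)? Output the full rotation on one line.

All 11 rotations (rotation i = S[i:]+S[:i]):
  rot[0] = 1332131012$
  rot[1] = 332131012$1
  rot[2] = 32131012$13
  rot[3] = 2131012$133
  rot[4] = 131012$1332
  rot[5] = 31012$13321
  rot[6] = 1012$133213
  rot[7] = 012$1332131
  rot[8] = 12$13321310
  rot[9] = 2$133213101
  rot[10] = $1332131012
Sorted (with $ < everything):
  sorted[0] = $1332131012
  sorted[1] = 012$1332131
  sorted[2] = 1012$133213
  sorted[3] = 12$13321310
  sorted[4] = 131012$1332
  sorted[5] = 1332131012$
  sorted[6] = 2$133213101
  sorted[7] = 2131012$133
  sorted[8] = 31012$13321
  sorted[9] = 32131012$13
  sorted[10] = 332131012$1
sorted[3] = 12$13321310

Answer: 12$13321310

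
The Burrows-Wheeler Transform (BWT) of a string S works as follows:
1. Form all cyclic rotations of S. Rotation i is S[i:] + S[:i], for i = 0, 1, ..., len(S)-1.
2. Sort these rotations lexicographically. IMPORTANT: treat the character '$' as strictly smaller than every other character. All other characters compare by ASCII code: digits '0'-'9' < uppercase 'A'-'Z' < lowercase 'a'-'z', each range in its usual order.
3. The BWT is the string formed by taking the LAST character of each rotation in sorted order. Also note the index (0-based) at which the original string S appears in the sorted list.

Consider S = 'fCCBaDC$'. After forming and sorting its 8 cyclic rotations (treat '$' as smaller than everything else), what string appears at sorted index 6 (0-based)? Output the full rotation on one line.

All 8 rotations (rotation i = S[i:]+S[:i]):
  rot[0] = fCCBaDC$
  rot[1] = CCBaDC$f
  rot[2] = CBaDC$fC
  rot[3] = BaDC$fCC
  rot[4] = aDC$fCCB
  rot[5] = DC$fCCBa
  rot[6] = C$fCCBaD
  rot[7] = $fCCBaDC
Sorted (with $ < everything):
  sorted[0] = $fCCBaDC
  sorted[1] = BaDC$fCC
  sorted[2] = C$fCCBaD
  sorted[3] = CBaDC$fC
  sorted[4] = CCBaDC$f
  sorted[5] = DC$fCCBa
  sorted[6] = aDC$fCCB
  sorted[7] = fCCBaDC$
sorted[6] = aDC$fCCB

Answer: aDC$fCCB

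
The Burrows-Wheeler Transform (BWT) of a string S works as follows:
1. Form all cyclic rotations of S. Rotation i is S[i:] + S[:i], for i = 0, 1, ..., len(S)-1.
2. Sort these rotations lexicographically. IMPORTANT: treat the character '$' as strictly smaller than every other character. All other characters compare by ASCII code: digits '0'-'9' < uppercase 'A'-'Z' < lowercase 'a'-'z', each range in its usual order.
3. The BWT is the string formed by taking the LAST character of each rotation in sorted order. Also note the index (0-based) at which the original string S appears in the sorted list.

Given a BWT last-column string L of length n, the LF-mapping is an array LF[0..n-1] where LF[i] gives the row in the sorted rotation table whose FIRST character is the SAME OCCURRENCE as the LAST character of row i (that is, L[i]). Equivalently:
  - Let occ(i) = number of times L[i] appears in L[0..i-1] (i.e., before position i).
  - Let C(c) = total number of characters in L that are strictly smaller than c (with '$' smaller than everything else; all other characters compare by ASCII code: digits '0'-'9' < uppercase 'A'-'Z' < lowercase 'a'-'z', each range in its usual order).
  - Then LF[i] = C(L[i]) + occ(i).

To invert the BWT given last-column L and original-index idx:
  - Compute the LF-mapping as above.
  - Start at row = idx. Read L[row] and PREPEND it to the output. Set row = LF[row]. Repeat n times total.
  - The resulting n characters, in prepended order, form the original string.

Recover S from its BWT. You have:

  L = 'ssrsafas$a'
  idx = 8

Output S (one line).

LF mapping: 6 7 5 8 1 4 2 9 0 3
Walk LF starting at row 8, prepending L[row]:
  step 1: row=8, L[8]='$', prepend. Next row=LF[8]=0
  step 2: row=0, L[0]='s', prepend. Next row=LF[0]=6
  step 3: row=6, L[6]='a', prepend. Next row=LF[6]=2
  step 4: row=2, L[2]='r', prepend. Next row=LF[2]=5
  step 5: row=5, L[5]='f', prepend. Next row=LF[5]=4
  step 6: row=4, L[4]='a', prepend. Next row=LF[4]=1
  step 7: row=1, L[1]='s', prepend. Next row=LF[1]=7
  step 8: row=7, L[7]='s', prepend. Next row=LF[7]=9
  step 9: row=9, L[9]='a', prepend. Next row=LF[9]=3
  step 10: row=3, L[3]='s', prepend. Next row=LF[3]=8
Reversed output: sassafras$

Answer: sassafras$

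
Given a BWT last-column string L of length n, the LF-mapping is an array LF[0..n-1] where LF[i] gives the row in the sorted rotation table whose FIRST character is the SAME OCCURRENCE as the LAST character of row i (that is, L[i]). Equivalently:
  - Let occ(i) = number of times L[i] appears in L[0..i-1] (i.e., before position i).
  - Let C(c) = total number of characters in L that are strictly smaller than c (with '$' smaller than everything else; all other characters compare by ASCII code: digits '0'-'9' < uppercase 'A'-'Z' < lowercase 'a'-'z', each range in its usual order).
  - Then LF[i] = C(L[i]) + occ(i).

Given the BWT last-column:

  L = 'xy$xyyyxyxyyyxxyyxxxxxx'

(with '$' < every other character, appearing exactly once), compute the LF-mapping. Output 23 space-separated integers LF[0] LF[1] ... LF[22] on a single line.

Char counts: '$':1, 'x':12, 'y':10
C (first-col start): C('$')=0, C('x')=1, C('y')=13
L[0]='x': occ=0, LF[0]=C('x')+0=1+0=1
L[1]='y': occ=0, LF[1]=C('y')+0=13+0=13
L[2]='$': occ=0, LF[2]=C('$')+0=0+0=0
L[3]='x': occ=1, LF[3]=C('x')+1=1+1=2
L[4]='y': occ=1, LF[4]=C('y')+1=13+1=14
L[5]='y': occ=2, LF[5]=C('y')+2=13+2=15
L[6]='y': occ=3, LF[6]=C('y')+3=13+3=16
L[7]='x': occ=2, LF[7]=C('x')+2=1+2=3
L[8]='y': occ=4, LF[8]=C('y')+4=13+4=17
L[9]='x': occ=3, LF[9]=C('x')+3=1+3=4
L[10]='y': occ=5, LF[10]=C('y')+5=13+5=18
L[11]='y': occ=6, LF[11]=C('y')+6=13+6=19
L[12]='y': occ=7, LF[12]=C('y')+7=13+7=20
L[13]='x': occ=4, LF[13]=C('x')+4=1+4=5
L[14]='x': occ=5, LF[14]=C('x')+5=1+5=6
L[15]='y': occ=8, LF[15]=C('y')+8=13+8=21
L[16]='y': occ=9, LF[16]=C('y')+9=13+9=22
L[17]='x': occ=6, LF[17]=C('x')+6=1+6=7
L[18]='x': occ=7, LF[18]=C('x')+7=1+7=8
L[19]='x': occ=8, LF[19]=C('x')+8=1+8=9
L[20]='x': occ=9, LF[20]=C('x')+9=1+9=10
L[21]='x': occ=10, LF[21]=C('x')+10=1+10=11
L[22]='x': occ=11, LF[22]=C('x')+11=1+11=12

Answer: 1 13 0 2 14 15 16 3 17 4 18 19 20 5 6 21 22 7 8 9 10 11 12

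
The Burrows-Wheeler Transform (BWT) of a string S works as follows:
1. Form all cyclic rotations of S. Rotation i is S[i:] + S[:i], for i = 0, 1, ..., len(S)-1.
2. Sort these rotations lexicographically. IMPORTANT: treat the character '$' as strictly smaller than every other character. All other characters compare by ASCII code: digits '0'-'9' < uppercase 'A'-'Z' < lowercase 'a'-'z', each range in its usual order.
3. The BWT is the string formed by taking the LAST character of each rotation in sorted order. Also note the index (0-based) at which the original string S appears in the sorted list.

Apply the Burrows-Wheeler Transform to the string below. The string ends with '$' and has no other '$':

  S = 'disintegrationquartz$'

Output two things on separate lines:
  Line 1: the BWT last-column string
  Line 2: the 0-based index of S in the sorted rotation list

Answer: zur$testdoiingainarqt
3

Derivation:
All 21 rotations (rotation i = S[i:]+S[:i]):
  rot[0] = disintegrationquartz$
  rot[1] = isintegrationquartz$d
  rot[2] = sintegrationquartz$di
  rot[3] = integrationquartz$dis
  rot[4] = ntegrationquartz$disi
  rot[5] = tegrationquartz$disin
  rot[6] = egrationquartz$disint
  rot[7] = grationquartz$disinte
  rot[8] = rationquartz$disinteg
  rot[9] = ationquartz$disintegr
  rot[10] = tionquartz$disintegra
  rot[11] = ionquartz$disintegrat
  rot[12] = onquartz$disintegrati
  rot[13] = nquartz$disintegratio
  rot[14] = quartz$disintegration
  rot[15] = uartz$disintegrationq
  rot[16] = artz$disintegrationqu
  rot[17] = rtz$disintegrationqua
  rot[18] = tz$disintegrationquar
  rot[19] = z$disintegrationquart
  rot[20] = $disintegrationquartz
Sorted (with $ < everything):
  sorted[0] = $disintegrationquartz  (last char: 'z')
  sorted[1] = artz$disintegrationqu  (last char: 'u')
  sorted[2] = ationquartz$disintegr  (last char: 'r')
  sorted[3] = disintegrationquartz$  (last char: '$')
  sorted[4] = egrationquartz$disint  (last char: 't')
  sorted[5] = grationquartz$disinte  (last char: 'e')
  sorted[6] = integrationquartz$dis  (last char: 's')
  sorted[7] = ionquartz$disintegrat  (last char: 't')
  sorted[8] = isintegrationquartz$d  (last char: 'd')
  sorted[9] = nquartz$disintegratio  (last char: 'o')
  sorted[10] = ntegrationquartz$disi  (last char: 'i')
  sorted[11] = onquartz$disintegrati  (last char: 'i')
  sorted[12] = quartz$disintegration  (last char: 'n')
  sorted[13] = rationquartz$disinteg  (last char: 'g')
  sorted[14] = rtz$disintegrationqua  (last char: 'a')
  sorted[15] = sintegrationquartz$di  (last char: 'i')
  sorted[16] = tegrationquartz$disin  (last char: 'n')
  sorted[17] = tionquartz$disintegra  (last char: 'a')
  sorted[18] = tz$disintegrationquar  (last char: 'r')
  sorted[19] = uartz$disintegrationq  (last char: 'q')
  sorted[20] = z$disintegrationquart  (last char: 't')
Last column: zur$testdoiingainarqt
Original string S is at sorted index 3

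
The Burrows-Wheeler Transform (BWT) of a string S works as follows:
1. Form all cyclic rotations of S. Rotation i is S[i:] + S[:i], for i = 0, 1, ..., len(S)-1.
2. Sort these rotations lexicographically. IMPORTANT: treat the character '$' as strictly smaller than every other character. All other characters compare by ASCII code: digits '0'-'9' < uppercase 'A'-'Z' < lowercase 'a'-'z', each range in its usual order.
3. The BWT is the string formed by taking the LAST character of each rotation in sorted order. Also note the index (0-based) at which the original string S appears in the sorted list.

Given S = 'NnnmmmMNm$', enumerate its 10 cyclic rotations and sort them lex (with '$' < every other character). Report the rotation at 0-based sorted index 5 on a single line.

All 10 rotations (rotation i = S[i:]+S[:i]):
  rot[0] = NnnmmmMNm$
  rot[1] = nnmmmMNm$N
  rot[2] = nmmmMNm$Nn
  rot[3] = mmmMNm$Nnn
  rot[4] = mmMNm$Nnnm
  rot[5] = mMNm$Nnnmm
  rot[6] = MNm$Nnnmmm
  rot[7] = Nm$NnnmmmM
  rot[8] = m$NnnmmmMN
  rot[9] = $NnnmmmMNm
Sorted (with $ < everything):
  sorted[0] = $NnnmmmMNm
  sorted[1] = MNm$Nnnmmm
  sorted[2] = Nm$NnnmmmM
  sorted[3] = NnnmmmMNm$
  sorted[4] = m$NnnmmmMN
  sorted[5] = mMNm$Nnnmm
  sorted[6] = mmMNm$Nnnm
  sorted[7] = mmmMNm$Nnn
  sorted[8] = nmmmMNm$Nn
  sorted[9] = nnmmmMNm$N
sorted[5] = mMNm$Nnnmm

Answer: mMNm$Nnnmm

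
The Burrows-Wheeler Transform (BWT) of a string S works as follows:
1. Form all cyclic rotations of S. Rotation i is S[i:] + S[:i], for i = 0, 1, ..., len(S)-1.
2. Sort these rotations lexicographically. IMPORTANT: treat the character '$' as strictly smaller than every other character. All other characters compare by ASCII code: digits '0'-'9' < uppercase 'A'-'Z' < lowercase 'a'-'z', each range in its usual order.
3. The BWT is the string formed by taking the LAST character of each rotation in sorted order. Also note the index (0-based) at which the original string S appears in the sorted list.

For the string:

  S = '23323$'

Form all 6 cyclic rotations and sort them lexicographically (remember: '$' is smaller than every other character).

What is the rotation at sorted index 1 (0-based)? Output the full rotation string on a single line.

Answer: 23$233

Derivation:
All 6 rotations (rotation i = S[i:]+S[:i]):
  rot[0] = 23323$
  rot[1] = 3323$2
  rot[2] = 323$23
  rot[3] = 23$233
  rot[4] = 3$2332
  rot[5] = $23323
Sorted (with $ < everything):
  sorted[0] = $23323
  sorted[1] = 23$233
  sorted[2] = 23323$
  sorted[3] = 3$2332
  sorted[4] = 323$23
  sorted[5] = 3323$2
sorted[1] = 23$233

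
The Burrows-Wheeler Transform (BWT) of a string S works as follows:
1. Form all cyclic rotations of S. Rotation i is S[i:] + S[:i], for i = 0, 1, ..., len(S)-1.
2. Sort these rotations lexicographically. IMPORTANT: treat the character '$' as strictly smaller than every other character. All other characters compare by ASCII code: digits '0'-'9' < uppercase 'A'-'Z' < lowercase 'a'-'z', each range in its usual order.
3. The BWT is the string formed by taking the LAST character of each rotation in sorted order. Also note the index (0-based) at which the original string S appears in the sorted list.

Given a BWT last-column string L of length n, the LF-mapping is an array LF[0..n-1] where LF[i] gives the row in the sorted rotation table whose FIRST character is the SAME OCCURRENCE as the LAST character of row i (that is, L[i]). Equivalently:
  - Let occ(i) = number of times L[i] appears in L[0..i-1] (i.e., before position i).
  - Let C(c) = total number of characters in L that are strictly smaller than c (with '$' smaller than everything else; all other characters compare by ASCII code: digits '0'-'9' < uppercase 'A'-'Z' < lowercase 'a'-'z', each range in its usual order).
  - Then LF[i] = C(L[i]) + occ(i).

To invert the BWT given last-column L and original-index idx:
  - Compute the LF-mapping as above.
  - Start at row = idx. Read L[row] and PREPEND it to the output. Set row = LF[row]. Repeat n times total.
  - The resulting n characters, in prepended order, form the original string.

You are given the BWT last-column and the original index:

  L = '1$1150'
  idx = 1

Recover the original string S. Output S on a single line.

LF mapping: 2 0 3 4 5 1
Walk LF starting at row 1, prepending L[row]:
  step 1: row=1, L[1]='$', prepend. Next row=LF[1]=0
  step 2: row=0, L[0]='1', prepend. Next row=LF[0]=2
  step 3: row=2, L[2]='1', prepend. Next row=LF[2]=3
  step 4: row=3, L[3]='1', prepend. Next row=LF[3]=4
  step 5: row=4, L[4]='5', prepend. Next row=LF[4]=5
  step 6: row=5, L[5]='0', prepend. Next row=LF[5]=1
Reversed output: 05111$

Answer: 05111$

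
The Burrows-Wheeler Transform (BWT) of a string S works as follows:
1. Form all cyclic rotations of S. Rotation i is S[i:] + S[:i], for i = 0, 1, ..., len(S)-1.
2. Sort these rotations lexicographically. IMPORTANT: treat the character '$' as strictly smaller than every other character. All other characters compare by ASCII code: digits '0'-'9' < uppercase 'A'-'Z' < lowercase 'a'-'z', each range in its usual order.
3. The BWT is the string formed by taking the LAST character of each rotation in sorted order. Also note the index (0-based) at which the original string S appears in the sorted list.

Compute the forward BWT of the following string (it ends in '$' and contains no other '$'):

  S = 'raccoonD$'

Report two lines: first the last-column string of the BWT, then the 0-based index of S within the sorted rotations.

Answer: Dnracooc$
8

Derivation:
All 9 rotations (rotation i = S[i:]+S[:i]):
  rot[0] = raccoonD$
  rot[1] = accoonD$r
  rot[2] = ccoonD$ra
  rot[3] = coonD$rac
  rot[4] = oonD$racc
  rot[5] = onD$racco
  rot[6] = nD$raccoo
  rot[7] = D$raccoon
  rot[8] = $raccoonD
Sorted (with $ < everything):
  sorted[0] = $raccoonD  (last char: 'D')
  sorted[1] = D$raccoon  (last char: 'n')
  sorted[2] = accoonD$r  (last char: 'r')
  sorted[3] = ccoonD$ra  (last char: 'a')
  sorted[4] = coonD$rac  (last char: 'c')
  sorted[5] = nD$raccoo  (last char: 'o')
  sorted[6] = onD$racco  (last char: 'o')
  sorted[7] = oonD$racc  (last char: 'c')
  sorted[8] = raccoonD$  (last char: '$')
Last column: Dnracooc$
Original string S is at sorted index 8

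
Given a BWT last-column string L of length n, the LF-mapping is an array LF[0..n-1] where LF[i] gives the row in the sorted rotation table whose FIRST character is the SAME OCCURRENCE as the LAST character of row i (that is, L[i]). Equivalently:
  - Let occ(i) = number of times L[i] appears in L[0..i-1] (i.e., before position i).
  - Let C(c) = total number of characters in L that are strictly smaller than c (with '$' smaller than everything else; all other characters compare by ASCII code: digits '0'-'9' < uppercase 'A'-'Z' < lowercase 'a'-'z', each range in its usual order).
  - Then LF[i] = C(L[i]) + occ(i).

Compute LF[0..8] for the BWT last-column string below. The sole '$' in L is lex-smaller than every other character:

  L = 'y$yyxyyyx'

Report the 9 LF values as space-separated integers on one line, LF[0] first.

Answer: 3 0 4 5 1 6 7 8 2

Derivation:
Char counts: '$':1, 'x':2, 'y':6
C (first-col start): C('$')=0, C('x')=1, C('y')=3
L[0]='y': occ=0, LF[0]=C('y')+0=3+0=3
L[1]='$': occ=0, LF[1]=C('$')+0=0+0=0
L[2]='y': occ=1, LF[2]=C('y')+1=3+1=4
L[3]='y': occ=2, LF[3]=C('y')+2=3+2=5
L[4]='x': occ=0, LF[4]=C('x')+0=1+0=1
L[5]='y': occ=3, LF[5]=C('y')+3=3+3=6
L[6]='y': occ=4, LF[6]=C('y')+4=3+4=7
L[7]='y': occ=5, LF[7]=C('y')+5=3+5=8
L[8]='x': occ=1, LF[8]=C('x')+1=1+1=2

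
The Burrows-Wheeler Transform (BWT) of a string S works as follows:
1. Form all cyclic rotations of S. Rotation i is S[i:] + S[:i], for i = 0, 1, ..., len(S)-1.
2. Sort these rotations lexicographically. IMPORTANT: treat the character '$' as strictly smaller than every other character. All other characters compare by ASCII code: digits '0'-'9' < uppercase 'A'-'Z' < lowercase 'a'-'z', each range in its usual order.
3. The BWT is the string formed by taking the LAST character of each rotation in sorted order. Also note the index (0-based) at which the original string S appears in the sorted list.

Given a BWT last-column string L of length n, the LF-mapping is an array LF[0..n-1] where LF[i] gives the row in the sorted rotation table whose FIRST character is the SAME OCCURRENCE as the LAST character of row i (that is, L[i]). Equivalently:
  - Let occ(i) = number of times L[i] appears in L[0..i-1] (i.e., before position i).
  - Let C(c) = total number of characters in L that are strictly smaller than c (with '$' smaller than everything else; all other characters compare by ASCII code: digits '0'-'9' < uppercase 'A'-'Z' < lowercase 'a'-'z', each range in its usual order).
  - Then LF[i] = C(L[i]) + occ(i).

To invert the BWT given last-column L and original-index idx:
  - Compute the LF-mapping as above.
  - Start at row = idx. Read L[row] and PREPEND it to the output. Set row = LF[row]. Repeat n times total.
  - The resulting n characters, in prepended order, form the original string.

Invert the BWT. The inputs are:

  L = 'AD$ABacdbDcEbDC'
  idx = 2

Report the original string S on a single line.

Answer: ABCdDcbEbcDaDA$

Derivation:
LF mapping: 1 5 0 2 3 9 12 14 10 6 13 8 11 7 4
Walk LF starting at row 2, prepending L[row]:
  step 1: row=2, L[2]='$', prepend. Next row=LF[2]=0
  step 2: row=0, L[0]='A', prepend. Next row=LF[0]=1
  step 3: row=1, L[1]='D', prepend. Next row=LF[1]=5
  step 4: row=5, L[5]='a', prepend. Next row=LF[5]=9
  step 5: row=9, L[9]='D', prepend. Next row=LF[9]=6
  step 6: row=6, L[6]='c', prepend. Next row=LF[6]=12
  step 7: row=12, L[12]='b', prepend. Next row=LF[12]=11
  step 8: row=11, L[11]='E', prepend. Next row=LF[11]=8
  step 9: row=8, L[8]='b', prepend. Next row=LF[8]=10
  step 10: row=10, L[10]='c', prepend. Next row=LF[10]=13
  step 11: row=13, L[13]='D', prepend. Next row=LF[13]=7
  step 12: row=7, L[7]='d', prepend. Next row=LF[7]=14
  step 13: row=14, L[14]='C', prepend. Next row=LF[14]=4
  step 14: row=4, L[4]='B', prepend. Next row=LF[4]=3
  step 15: row=3, L[3]='A', prepend. Next row=LF[3]=2
Reversed output: ABCdDcbEbcDaDA$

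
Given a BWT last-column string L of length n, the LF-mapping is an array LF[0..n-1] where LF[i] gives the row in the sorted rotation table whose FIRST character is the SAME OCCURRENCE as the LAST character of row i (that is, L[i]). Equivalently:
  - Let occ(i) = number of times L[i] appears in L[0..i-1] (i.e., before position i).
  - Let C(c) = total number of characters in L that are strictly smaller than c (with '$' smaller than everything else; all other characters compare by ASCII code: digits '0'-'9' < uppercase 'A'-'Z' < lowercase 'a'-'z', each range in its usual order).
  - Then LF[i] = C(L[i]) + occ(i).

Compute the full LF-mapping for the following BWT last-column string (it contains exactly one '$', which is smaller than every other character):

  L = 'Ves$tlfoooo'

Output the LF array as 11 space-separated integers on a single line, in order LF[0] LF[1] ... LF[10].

Answer: 1 2 9 0 10 4 3 5 6 7 8

Derivation:
Char counts: '$':1, 'V':1, 'e':1, 'f':1, 'l':1, 'o':4, 's':1, 't':1
C (first-col start): C('$')=0, C('V')=1, C('e')=2, C('f')=3, C('l')=4, C('o')=5, C('s')=9, C('t')=10
L[0]='V': occ=0, LF[0]=C('V')+0=1+0=1
L[1]='e': occ=0, LF[1]=C('e')+0=2+0=2
L[2]='s': occ=0, LF[2]=C('s')+0=9+0=9
L[3]='$': occ=0, LF[3]=C('$')+0=0+0=0
L[4]='t': occ=0, LF[4]=C('t')+0=10+0=10
L[5]='l': occ=0, LF[5]=C('l')+0=4+0=4
L[6]='f': occ=0, LF[6]=C('f')+0=3+0=3
L[7]='o': occ=0, LF[7]=C('o')+0=5+0=5
L[8]='o': occ=1, LF[8]=C('o')+1=5+1=6
L[9]='o': occ=2, LF[9]=C('o')+2=5+2=7
L[10]='o': occ=3, LF[10]=C('o')+3=5+3=8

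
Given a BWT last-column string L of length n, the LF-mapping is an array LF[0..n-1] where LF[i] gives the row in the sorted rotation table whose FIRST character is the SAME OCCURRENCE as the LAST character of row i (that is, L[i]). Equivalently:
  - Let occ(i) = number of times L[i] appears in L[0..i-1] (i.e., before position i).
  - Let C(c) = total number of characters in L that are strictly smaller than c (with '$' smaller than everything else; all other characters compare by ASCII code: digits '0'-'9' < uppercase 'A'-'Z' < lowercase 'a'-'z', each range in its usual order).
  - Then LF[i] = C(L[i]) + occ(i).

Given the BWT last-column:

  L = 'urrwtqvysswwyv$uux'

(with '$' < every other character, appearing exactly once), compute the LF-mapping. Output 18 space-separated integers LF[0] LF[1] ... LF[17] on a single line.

Answer: 7 2 3 12 6 1 10 16 4 5 13 14 17 11 0 8 9 15

Derivation:
Char counts: '$':1, 'q':1, 'r':2, 's':2, 't':1, 'u':3, 'v':2, 'w':3, 'x':1, 'y':2
C (first-col start): C('$')=0, C('q')=1, C('r')=2, C('s')=4, C('t')=6, C('u')=7, C('v')=10, C('w')=12, C('x')=15, C('y')=16
L[0]='u': occ=0, LF[0]=C('u')+0=7+0=7
L[1]='r': occ=0, LF[1]=C('r')+0=2+0=2
L[2]='r': occ=1, LF[2]=C('r')+1=2+1=3
L[3]='w': occ=0, LF[3]=C('w')+0=12+0=12
L[4]='t': occ=0, LF[4]=C('t')+0=6+0=6
L[5]='q': occ=0, LF[5]=C('q')+0=1+0=1
L[6]='v': occ=0, LF[6]=C('v')+0=10+0=10
L[7]='y': occ=0, LF[7]=C('y')+0=16+0=16
L[8]='s': occ=0, LF[8]=C('s')+0=4+0=4
L[9]='s': occ=1, LF[9]=C('s')+1=4+1=5
L[10]='w': occ=1, LF[10]=C('w')+1=12+1=13
L[11]='w': occ=2, LF[11]=C('w')+2=12+2=14
L[12]='y': occ=1, LF[12]=C('y')+1=16+1=17
L[13]='v': occ=1, LF[13]=C('v')+1=10+1=11
L[14]='$': occ=0, LF[14]=C('$')+0=0+0=0
L[15]='u': occ=1, LF[15]=C('u')+1=7+1=8
L[16]='u': occ=2, LF[16]=C('u')+2=7+2=9
L[17]='x': occ=0, LF[17]=C('x')+0=15+0=15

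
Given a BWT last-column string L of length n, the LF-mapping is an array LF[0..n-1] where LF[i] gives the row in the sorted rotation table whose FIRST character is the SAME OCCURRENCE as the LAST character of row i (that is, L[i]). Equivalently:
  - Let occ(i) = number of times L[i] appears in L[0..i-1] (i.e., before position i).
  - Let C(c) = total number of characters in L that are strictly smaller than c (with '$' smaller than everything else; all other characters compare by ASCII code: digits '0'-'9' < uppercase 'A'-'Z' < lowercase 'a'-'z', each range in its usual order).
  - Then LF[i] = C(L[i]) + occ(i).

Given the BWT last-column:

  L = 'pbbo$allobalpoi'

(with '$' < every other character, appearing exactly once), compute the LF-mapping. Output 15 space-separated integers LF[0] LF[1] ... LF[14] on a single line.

Answer: 13 3 4 10 0 1 7 8 11 5 2 9 14 12 6

Derivation:
Char counts: '$':1, 'a':2, 'b':3, 'i':1, 'l':3, 'o':3, 'p':2
C (first-col start): C('$')=0, C('a')=1, C('b')=3, C('i')=6, C('l')=7, C('o')=10, C('p')=13
L[0]='p': occ=0, LF[0]=C('p')+0=13+0=13
L[1]='b': occ=0, LF[1]=C('b')+0=3+0=3
L[2]='b': occ=1, LF[2]=C('b')+1=3+1=4
L[3]='o': occ=0, LF[3]=C('o')+0=10+0=10
L[4]='$': occ=0, LF[4]=C('$')+0=0+0=0
L[5]='a': occ=0, LF[5]=C('a')+0=1+0=1
L[6]='l': occ=0, LF[6]=C('l')+0=7+0=7
L[7]='l': occ=1, LF[7]=C('l')+1=7+1=8
L[8]='o': occ=1, LF[8]=C('o')+1=10+1=11
L[9]='b': occ=2, LF[9]=C('b')+2=3+2=5
L[10]='a': occ=1, LF[10]=C('a')+1=1+1=2
L[11]='l': occ=2, LF[11]=C('l')+2=7+2=9
L[12]='p': occ=1, LF[12]=C('p')+1=13+1=14
L[13]='o': occ=2, LF[13]=C('o')+2=10+2=12
L[14]='i': occ=0, LF[14]=C('i')+0=6+0=6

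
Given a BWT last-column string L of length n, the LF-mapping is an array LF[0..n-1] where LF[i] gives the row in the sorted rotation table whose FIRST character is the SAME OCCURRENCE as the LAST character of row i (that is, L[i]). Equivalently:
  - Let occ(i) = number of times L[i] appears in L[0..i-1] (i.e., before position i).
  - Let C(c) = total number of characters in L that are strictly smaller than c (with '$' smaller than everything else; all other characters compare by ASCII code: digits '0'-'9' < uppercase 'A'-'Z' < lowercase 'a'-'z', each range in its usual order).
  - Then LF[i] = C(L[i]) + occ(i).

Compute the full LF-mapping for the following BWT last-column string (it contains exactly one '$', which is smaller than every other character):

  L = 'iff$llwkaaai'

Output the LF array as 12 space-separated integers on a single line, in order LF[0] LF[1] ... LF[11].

Char counts: '$':1, 'a':3, 'f':2, 'i':2, 'k':1, 'l':2, 'w':1
C (first-col start): C('$')=0, C('a')=1, C('f')=4, C('i')=6, C('k')=8, C('l')=9, C('w')=11
L[0]='i': occ=0, LF[0]=C('i')+0=6+0=6
L[1]='f': occ=0, LF[1]=C('f')+0=4+0=4
L[2]='f': occ=1, LF[2]=C('f')+1=4+1=5
L[3]='$': occ=0, LF[3]=C('$')+0=0+0=0
L[4]='l': occ=0, LF[4]=C('l')+0=9+0=9
L[5]='l': occ=1, LF[5]=C('l')+1=9+1=10
L[6]='w': occ=0, LF[6]=C('w')+0=11+0=11
L[7]='k': occ=0, LF[7]=C('k')+0=8+0=8
L[8]='a': occ=0, LF[8]=C('a')+0=1+0=1
L[9]='a': occ=1, LF[9]=C('a')+1=1+1=2
L[10]='a': occ=2, LF[10]=C('a')+2=1+2=3
L[11]='i': occ=1, LF[11]=C('i')+1=6+1=7

Answer: 6 4 5 0 9 10 11 8 1 2 3 7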